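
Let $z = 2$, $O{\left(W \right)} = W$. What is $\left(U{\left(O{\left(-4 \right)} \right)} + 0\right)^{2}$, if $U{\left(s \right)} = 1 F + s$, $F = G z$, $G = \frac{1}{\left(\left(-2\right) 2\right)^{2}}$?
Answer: $\frac{961}{64} \approx 15.016$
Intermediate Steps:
$G = \frac{1}{16}$ ($G = \frac{1}{\left(-4\right)^{2}} = \frac{1}{16} \approx 0.0625$)
$F = \frac{1}{8}$ ($F = \frac{1}{16} \cdot 2 = \frac{1}{8} \approx 0.125$)
$U{\left(s \right)} = \frac{1}{8} + s$ ($U{\left(s \right)} = 1 \cdot \frac{1}{8} + s = \frac{1}{8} + s$)
$\left(U{\left(O{\left(-4 \right)} \right)} + 0\right)^{2} = \left(\left(\frac{1}{8} - 4\right) + 0\right)^{2} = \left(- \frac{31}{8} + 0\right)^{2} = \left(- \frac{31}{8}\right)^{2} = \frac{961}{64}$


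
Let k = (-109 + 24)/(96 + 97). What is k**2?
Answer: 7225/37249 ≈ 0.19396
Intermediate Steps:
k = -85/193 ≈ -0.44041
k**2 = (-85/193)**2 = 7225/37249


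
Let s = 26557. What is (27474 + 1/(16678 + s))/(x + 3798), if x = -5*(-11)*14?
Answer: 1187838391/197497480 ≈ 6.0145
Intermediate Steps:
x = 770 (x = 55*14 = 770)
(27474 + 1/(16678 + s))/(x + 3798) = (27474 + 1/(16678 + 26557))/(770 + 3798) = (27474 + 1/43235)/4568 = (27474 + 1/43235)*(1/4568) = (1187838391/43235)*(1/4568) = 1187838391/197497480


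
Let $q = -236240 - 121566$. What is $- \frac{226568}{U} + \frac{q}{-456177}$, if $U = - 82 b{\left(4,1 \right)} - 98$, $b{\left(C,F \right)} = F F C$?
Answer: $\frac{17251255982}{32388567} \approx 532.63$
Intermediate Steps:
$b{\left(C,F \right)} = C F^{2}$ ($b{\left(C,F \right)} = F^{2} C = C F^{2}$)
$q = -357806$ ($q = -236240 - 121566 = -357806$)
$U = -426$ ($U = - 82 \cdot 4 \cdot 1^{2} - 98 = - 82 \cdot 4 \cdot 1 - 98 = \left(-82\right) 4 - 98 = -328 - 98 = -426$)
$- \frac{226568}{U} + \frac{q}{-456177} = - \frac{226568}{-426} - \frac{357806}{-456177} = \left(-226568\right) \left(- \frac{1}{426}\right) - - \frac{357806}{456177} = \frac{113284}{213} + \frac{357806}{456177} = \frac{17251255982}{32388567}$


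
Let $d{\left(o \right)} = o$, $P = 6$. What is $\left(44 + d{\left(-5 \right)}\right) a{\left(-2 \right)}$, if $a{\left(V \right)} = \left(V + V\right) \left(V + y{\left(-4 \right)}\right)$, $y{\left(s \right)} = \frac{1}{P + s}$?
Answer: $234$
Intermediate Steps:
$y{\left(s \right)} = \frac{1}{6 + s}$
$a{\left(V \right)} = 2 V \left(\frac{1}{2} + V\right)$ ($a{\left(V \right)} = \left(V + V\right) \left(V + \frac{1}{6 - 4}\right) = 2 V \left(V + \frac{1}{2}\right) = 2 V \left(\frac{1}{2} + V\right)$)
$\left(44 + d{\left(-5 \right)}\right) a{\left(-2 \right)} = \left(44 - 5\right) \left(- 2 \left(1 + 2 \left(-2\right)\right)\right) = 39 \left(- 2 \left(1 - 4\right)\right) = 39 \left(\left(-2\right) \left(-3\right)\right) = 39 \cdot 6 = 234$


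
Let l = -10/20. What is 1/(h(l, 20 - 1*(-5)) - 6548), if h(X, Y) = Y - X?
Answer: -2/13045 ≈ -0.00015332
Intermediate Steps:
l = -½ (l = -10*1/20 = -½ ≈ -0.50000)
1/(h(l, 20 - 1*(-5)) - 6548) = 1/(((20 - 1*(-5)) - 1*(-½)) - 6548) = 1/(((20 + 5) + ½) - 6548) = 1/((25 + ½) - 6548) = 1/(51/2 - 6548) = 1/(-13045/2) = -2/13045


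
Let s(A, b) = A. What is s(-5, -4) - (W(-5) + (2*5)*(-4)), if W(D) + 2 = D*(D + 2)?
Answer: 22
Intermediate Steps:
W(D) = -2 + D*(2 + D) (W(D) = -2 + D*(D + 2) = -2 + D*(2 + D))
s(-5, -4) - (W(-5) + (2*5)*(-4)) = -5 - ((-2 + (-5)**2 + 2*(-5)) + (2*5)*(-4)) = -5 - ((-2 + 25 - 10) + 10*(-4)) = -5 - (13 - 40) = -5 - 1*(-27) = -5 + 27 = 22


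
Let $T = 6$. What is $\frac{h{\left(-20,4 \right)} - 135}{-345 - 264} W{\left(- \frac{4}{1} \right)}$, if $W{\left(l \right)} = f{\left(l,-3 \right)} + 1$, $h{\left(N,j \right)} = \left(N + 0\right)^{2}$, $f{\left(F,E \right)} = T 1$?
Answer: $- \frac{265}{87} \approx -3.046$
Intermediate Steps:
$f{\left(F,E \right)} = 6$ ($f{\left(F,E \right)} = 6 \cdot 1 = 6$)
$h{\left(N,j \right)} = N^{2}$
$W{\left(l \right)} = 7$ ($W{\left(l \right)} = 6 + 1 = 7$)
$\frac{h{\left(-20,4 \right)} - 135}{-345 - 264} W{\left(- \frac{4}{1} \right)} = \frac{\left(-20\right)^{2} - 135}{-345 - 264} \cdot 7 = \frac{400 - 135}{-609} \cdot 7 = 265 \left(- \frac{1}{609}\right) 7 = \left(- \frac{265}{609}\right) 7 = - \frac{265}{87}$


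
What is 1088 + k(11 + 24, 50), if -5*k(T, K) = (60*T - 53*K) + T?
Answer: 1191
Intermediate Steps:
k(T, K) = -61*T/5 + 53*K/5 (k(T, K) = -((60*T - 53*K) + T)/5 = -((-53*K + 60*T) + T)/5 = -(-53*K + 61*T)/5 = -61*T/5 + 53*K/5)
1088 + k(11 + 24, 50) = 1088 + (-61*(11 + 24)/5 + (53/5)*50) = 1088 + (-61/5*35 + 530) = 1088 + (-427 + 530) = 1088 + 103 = 1191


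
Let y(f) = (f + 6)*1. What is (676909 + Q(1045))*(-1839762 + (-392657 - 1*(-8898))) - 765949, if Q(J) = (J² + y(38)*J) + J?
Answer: -4037823737588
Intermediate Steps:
y(f) = 6 + f (y(f) = (6 + f)*1 = 6 + f)
Q(J) = J² + 45*J (Q(J) = (J² + (6 + 38)*J) + J = (J² + 44*J) + J = J² + 45*J)
(676909 + Q(1045))*(-1839762 + (-392657 - 1*(-8898))) - 765949 = (676909 + 1045*(45 + 1045))*(-1839762 + (-392657 - 1*(-8898))) - 765949 = (676909 + 1045*1090)*(-1839762 + (-392657 + 8898)) - 765949 = (676909 + 1139050)*(-1839762 - 383759) - 765949 = 1815959*(-2223521) - 765949 = -4037822971639 - 765949 = -4037823737588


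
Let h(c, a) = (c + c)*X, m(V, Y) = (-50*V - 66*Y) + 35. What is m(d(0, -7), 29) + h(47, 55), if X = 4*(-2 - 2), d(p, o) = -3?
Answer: -3233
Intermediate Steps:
m(V, Y) = 35 - 66*Y - 50*V (m(V, Y) = (-66*Y - 50*V) + 35 = 35 - 66*Y - 50*V)
X = -16 (X = 4*(-4) = -16)
h(c, a) = -32*c (h(c, a) = (c + c)*(-16) = (2*c)*(-16) = -32*c)
m(d(0, -7), 29) + h(47, 55) = (35 - 66*29 - 50*(-3)) - 32*47 = (35 - 1914 + 150) - 1504 = -1729 - 1504 = -3233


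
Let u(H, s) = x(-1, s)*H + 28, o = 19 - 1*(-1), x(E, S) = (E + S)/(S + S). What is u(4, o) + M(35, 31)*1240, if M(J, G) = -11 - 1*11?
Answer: -272501/10 ≈ -27250.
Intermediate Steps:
x(E, S) = (E + S)/(2*S) (x(E, S) = (E + S)/((2*S)) = (E + S)*(1/(2*S)) = (E + S)/(2*S))
M(J, G) = -22 (M(J, G) = -11 - 11 = -22)
o = 20 (o = 19 + 1 = 20)
u(H, s) = 28 + H*(-1 + s)/(2*s) (u(H, s) = ((-1 + s)/(2*s))*H + 28 = H*(-1 + s)/(2*s) + 28 = 28 + H*(-1 + s)/(2*s))
u(4, o) + M(35, 31)*1240 = (28 + (1/2)*4 - 1/2*4/20) - 22*1240 = (28 + 2 - 1/2*4*1/20) - 27280 = (28 + 2 - 1/10) - 27280 = 299/10 - 27280 = -272501/10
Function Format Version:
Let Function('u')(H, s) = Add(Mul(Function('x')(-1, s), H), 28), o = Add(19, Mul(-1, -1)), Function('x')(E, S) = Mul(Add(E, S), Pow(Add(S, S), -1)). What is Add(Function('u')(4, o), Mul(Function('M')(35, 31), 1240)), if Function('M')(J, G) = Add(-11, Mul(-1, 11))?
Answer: Rational(-272501, 10) ≈ -27250.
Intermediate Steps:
Function('x')(E, S) = Mul(Rational(1, 2), Pow(S, -1), Add(E, S)) (Function('x')(E, S) = Mul(Add(E, S), Pow(Mul(2, S), -1)) = Mul(Add(E, S), Mul(Rational(1, 2), Pow(S, -1))) = Mul(Rational(1, 2), Pow(S, -1), Add(E, S)))
Function('M')(J, G) = -22 (Function('M')(J, G) = Add(-11, -11) = -22)
o = 20 (o = Add(19, 1) = 20)
Function('u')(H, s) = Add(28, Mul(Rational(1, 2), H, Pow(s, -1), Add(-1, s))) (Function('u')(H, s) = Add(Mul(Mul(Rational(1, 2), Pow(s, -1), Add(-1, s)), H), 28) = Add(Mul(Rational(1, 2), H, Pow(s, -1), Add(-1, s)), 28) = Add(28, Mul(Rational(1, 2), H, Pow(s, -1), Add(-1, s))))
Add(Function('u')(4, o), Mul(Function('M')(35, 31), 1240)) = Add(Add(28, Mul(Rational(1, 2), 4), Mul(Rational(-1, 2), 4, Pow(20, -1))), Mul(-22, 1240)) = Add(Add(28, 2, Mul(Rational(-1, 2), 4, Rational(1, 20))), -27280) = Add(Add(28, 2, Rational(-1, 10)), -27280) = Add(Rational(299, 10), -27280) = Rational(-272501, 10)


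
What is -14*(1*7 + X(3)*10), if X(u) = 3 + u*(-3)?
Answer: 742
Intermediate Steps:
X(u) = 3 - 3*u
-14*(1*7 + X(3)*10) = -14*(1*7 + (3 - 3*3)*10) = -14*(7 + (3 - 9)*10) = -14*(7 - 6*10) = -14*(7 - 60) = -14*(-53) = 742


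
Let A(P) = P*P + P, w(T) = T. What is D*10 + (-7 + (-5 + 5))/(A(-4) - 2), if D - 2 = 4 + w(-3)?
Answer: 293/10 ≈ 29.300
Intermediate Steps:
A(P) = P + P**2 (A(P) = P**2 + P = P + P**2)
D = 3 (D = 2 + (4 - 3) = 2 + 1 = 3)
D*10 + (-7 + (-5 + 5))/(A(-4) - 2) = 3*10 + (-7 + (-5 + 5))/(-4*(1 - 4) - 2) = 30 + (-7 + 0)/(-4*(-3) - 2) = 30 - 7/(12 - 2) = 30 - 7/10 = 293/10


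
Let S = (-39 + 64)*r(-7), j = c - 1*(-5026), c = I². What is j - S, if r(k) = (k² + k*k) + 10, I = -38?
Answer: 3770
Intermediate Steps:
c = 1444 (c = (-38)² = 1444)
r(k) = 10 + 2*k² (r(k) = (k² + k²) + 10 = 2*k² + 10 = 10 + 2*k²)
j = 6470 (j = 1444 - 1*(-5026) = 1444 + 5026 = 6470)
S = 2700 (S = (-39 + 64)*(10 + 2*(-7)²) = 25*(10 + 2*49) = 25*(10 + 98) = 25*108 = 2700)
j - S = 6470 - 1*2700 = 6470 - 2700 = 3770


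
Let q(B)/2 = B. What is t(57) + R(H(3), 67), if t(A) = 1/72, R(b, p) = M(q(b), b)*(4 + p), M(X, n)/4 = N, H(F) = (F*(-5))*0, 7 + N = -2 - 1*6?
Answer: -306719/72 ≈ -4260.0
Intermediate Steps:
q(B) = 2*B
N = -15 (N = -7 + (-2 - 1*6) = -7 + (-2 - 6) = -7 - 8 = -15)
H(F) = 0 (H(F) = -5*F*0 = 0)
M(X, n) = -60 (M(X, n) = 4*(-15) = -60)
R(b, p) = -240 - 60*p (R(b, p) = -60*(4 + p) = -240 - 60*p)
t(A) = 1/72
t(57) + R(H(3), 67) = 1/72 + (-240 - 60*67) = 1/72 + (-240 - 4020) = 1/72 - 4260 = -306719/72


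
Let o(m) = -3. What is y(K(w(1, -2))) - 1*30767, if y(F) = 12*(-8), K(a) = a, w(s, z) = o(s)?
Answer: -30863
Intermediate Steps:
w(s, z) = -3
y(F) = -96
y(K(w(1, -2))) - 1*30767 = -96 - 1*30767 = -96 - 30767 = -30863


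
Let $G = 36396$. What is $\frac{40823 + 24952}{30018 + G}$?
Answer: $\frac{21925}{22138} \approx 0.99038$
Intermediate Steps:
$\frac{40823 + 24952}{30018 + G} = \frac{40823 + 24952}{30018 + 36396} = \frac{65775}{66414} = 65775 \cdot \frac{1}{66414} = \frac{21925}{22138}$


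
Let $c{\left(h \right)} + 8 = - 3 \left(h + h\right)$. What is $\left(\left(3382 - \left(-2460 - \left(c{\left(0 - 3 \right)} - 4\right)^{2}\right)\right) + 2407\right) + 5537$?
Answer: $13822$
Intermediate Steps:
$c{\left(h \right)} = -8 - 6 h$ ($c{\left(h \right)} = -8 - 3 \left(h + h\right) = -8 - 3 \cdot 2 h = -8 - 6 h$)
$\left(\left(3382 - \left(-2460 - \left(c{\left(0 - 3 \right)} - 4\right)^{2}\right)\right) + 2407\right) + 5537 = \left(\left(3382 - \left(-2460 - \left(\left(-8 - 6 \left(0 - 3\right)\right) - 4\right)^{2}\right)\right) + 2407\right) + 5537 = \left(\left(3382 - \left(-2460 - \left(\left(-8 - -18\right) - 4\right)^{2}\right)\right) + 2407\right) + 5537 = \left(\left(3382 - \left(-2460 - \left(\left(-8 + 18\right) - 4\right)^{2}\right)\right) + 2407\right) + 5537 = \left(\left(3382 - \left(-2460 - \left(10 - 4\right)^{2}\right)\right) + 2407\right) + 5537 = \left(\left(3382 - \left(-2460 - 6^{2}\right)\right) + 2407\right) + 5537 = \left(\left(3382 - \left(-2460 - 36\right)\right) + 2407\right) + 5537 = \left(\left(3382 - -2496\right) + 2407\right) + 5537 = \left(\left(3382 + 2496\right) + 2407\right) + 5537 = \left(5878 + 2407\right) + 5537 = 8285 + 5537 = 13822$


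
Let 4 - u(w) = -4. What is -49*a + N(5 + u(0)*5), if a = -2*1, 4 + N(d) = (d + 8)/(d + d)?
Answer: 8513/90 ≈ 94.589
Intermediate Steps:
u(w) = 8 (u(w) = 4 - 1*(-4) = 4 + 4 = 8)
N(d) = -4 + (8 + d)/(2*d) (N(d) = -4 + (d + 8)/(d + d) = -4 + (8 + d)/((2*d)) = -4 + (8 + d)*(1/(2*d)) = -4 + (8 + d)/(2*d))
a = -2
-49*a + N(5 + u(0)*5) = -49*(-2) + (-7/2 + 4/(5 + 8*5)) = 98 + (-7/2 + 4/(5 + 40)) = 98 + (-7/2 + 4/45) = 98 - 307/90 = 8513/90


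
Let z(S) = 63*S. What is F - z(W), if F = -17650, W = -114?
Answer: -10468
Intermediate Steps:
F - z(W) = -17650 - 63*(-114) = -17650 - 1*(-7182) = -17650 + 7182 = -10468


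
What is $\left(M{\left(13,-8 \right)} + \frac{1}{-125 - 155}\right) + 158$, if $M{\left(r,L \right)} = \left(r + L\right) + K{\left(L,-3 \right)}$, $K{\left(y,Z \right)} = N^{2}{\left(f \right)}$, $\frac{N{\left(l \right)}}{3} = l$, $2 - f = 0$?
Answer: $\frac{55719}{280} \approx 199.0$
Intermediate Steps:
$f = 2$ ($f = 2 - 0 = 2 + 0 = 2$)
$N{\left(l \right)} = 3 l$
$K{\left(y,Z \right)} = 36$ ($K{\left(y,Z \right)} = \left(3 \cdot 2\right)^{2} = 6^{2} = 36$)
$M{\left(r,L \right)} = 36 + L + r$ ($M{\left(r,L \right)} = \left(r + L\right) + 36 = \left(L + r\right) + 36 = 36 + L + r$)
$\left(M{\left(13,-8 \right)} + \frac{1}{-125 - 155}\right) + 158 = \left(\left(36 - 8 + 13\right) + \frac{1}{-125 - 155}\right) + 158 = \left(41 + \frac{1}{-280}\right) + 158 = \left(41 - \frac{1}{280}\right) + 158 = \frac{11479}{280} + 158 = \frac{55719}{280}$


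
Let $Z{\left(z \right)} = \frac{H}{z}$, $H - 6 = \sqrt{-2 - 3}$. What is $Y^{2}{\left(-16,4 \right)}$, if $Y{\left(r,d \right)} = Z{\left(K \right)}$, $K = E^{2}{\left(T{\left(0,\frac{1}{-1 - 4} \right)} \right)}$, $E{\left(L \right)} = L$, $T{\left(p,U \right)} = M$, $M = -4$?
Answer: $\frac{\left(6 + i \sqrt{5}\right)^{2}}{256} \approx 0.12109 + 0.10482 i$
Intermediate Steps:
$T{\left(p,U \right)} = -4$
$H = 6 + i \sqrt{5}$ ($H = 6 + \sqrt{-2 - 3} = 6 + \sqrt{-5} = 6 + i \sqrt{5} \approx 6.0 + 2.2361 i$)
$K = 16$ ($K = \left(-4\right)^{2} = 16$)
$Z{\left(z \right)} = \frac{6 + i \sqrt{5}}{z}$
$Y{\left(r,d \right)} = \frac{3}{8} + \frac{i \sqrt{5}}{16}$ ($Y{\left(r,d \right)} = \frac{6 + i \sqrt{5}}{16} = \frac{3}{8} + \frac{i \sqrt{5}}{16}$)
$Y^{2}{\left(-16,4 \right)} = \left(\frac{3}{8} + \frac{i \sqrt{5}}{16}\right)^{2}$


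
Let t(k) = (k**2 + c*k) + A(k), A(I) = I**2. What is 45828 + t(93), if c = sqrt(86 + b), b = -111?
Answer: 63126 + 465*I ≈ 63126.0 + 465.0*I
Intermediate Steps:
c = 5*I (c = sqrt(86 - 111) = sqrt(-25) = 5*I ≈ 5.0*I)
t(k) = 2*k**2 + 5*I*k (t(k) = (k**2 + (5*I)*k) + k**2 = (k**2 + 5*I*k) + k**2 = 2*k**2 + 5*I*k)
45828 + t(93) = 45828 + 93*(2*93 + 5*I) = 45828 + 93*(186 + 5*I) = 45828 + (17298 + 465*I) = 63126 + 465*I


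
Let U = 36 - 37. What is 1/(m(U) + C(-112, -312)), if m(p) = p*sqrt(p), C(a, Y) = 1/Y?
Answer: -312/97345 + 97344*I/97345 ≈ -0.0032051 + 0.99999*I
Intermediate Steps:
U = -1
m(p) = p**(3/2)
1/(m(U) + C(-112, -312)) = 1/((-1)**(3/2) + 1/(-312)) = 1/(-I - 1/312) = 1/(-1/312 - I) = 97344*(-1/312 + I)/97345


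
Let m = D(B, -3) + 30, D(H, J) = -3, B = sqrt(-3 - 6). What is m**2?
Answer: 729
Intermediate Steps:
B = 3*I (B = sqrt(-9) = 3*I ≈ 3.0*I)
m = 27 (m = -3 + 30 = 27)
m**2 = 27**2 = 729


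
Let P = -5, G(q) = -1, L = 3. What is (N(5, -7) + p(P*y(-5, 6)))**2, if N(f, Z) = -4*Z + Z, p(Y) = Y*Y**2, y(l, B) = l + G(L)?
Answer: 730134441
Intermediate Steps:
y(l, B) = -1 + l (y(l, B) = l - 1 = -1 + l)
p(Y) = Y**3
N(f, Z) = -3*Z
(N(5, -7) + p(P*y(-5, 6)))**2 = (-3*(-7) + (-5*(-1 - 5))**3)**2 = (21 + (-5*(-6))**3)**2 = (21 + 30**3)**2 = (21 + 27000)**2 = 27021**2 = 730134441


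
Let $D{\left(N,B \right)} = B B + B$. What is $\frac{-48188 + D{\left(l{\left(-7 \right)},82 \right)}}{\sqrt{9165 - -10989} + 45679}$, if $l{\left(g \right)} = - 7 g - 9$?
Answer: $- \frac{1890288378}{2086550887} + \frac{41382 \sqrt{20154}}{2086550887} \approx -0.90312$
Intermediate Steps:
$l{\left(g \right)} = -9 - 7 g$
$D{\left(N,B \right)} = B + B^{2}$ ($D{\left(N,B \right)} = B^{2} + B = B + B^{2}$)
$\frac{-48188 + D{\left(l{\left(-7 \right)},82 \right)}}{\sqrt{9165 - -10989} + 45679} = \frac{-48188 + 82 \left(1 + 82\right)}{\sqrt{9165 - -10989} + 45679} = \frac{-48188 + 82 \cdot 83}{\sqrt{9165 + 10989} + 45679} = \frac{-48188 + 6806}{\sqrt{20154} + 45679} = - \frac{41382}{45679 + \sqrt{20154}}$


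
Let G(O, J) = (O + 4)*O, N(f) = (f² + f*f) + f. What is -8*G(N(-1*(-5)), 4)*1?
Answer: -25960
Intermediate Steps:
N(f) = f + 2*f² (N(f) = (f² + f²) + f = 2*f² + f = f + 2*f²)
G(O, J) = O*(4 + O) (G(O, J) = (4 + O)*O = O*(4 + O))
-8*G(N(-1*(-5)), 4)*1 = -8*(-1*(-5))*(1 + 2*(-1*(-5)))*(4 + (-1*(-5))*(1 + 2*(-1*(-5))))*1 = -8*5*(1 + 2*5)*(4 + 5*(1 + 2*5))*1 = -8*5*(1 + 10)*(4 + 5*(1 + 10))*1 = -8*5*11*(4 + 5*11)*1 = -440*(4 + 55)*1 = -440*59*1 = -8*3245*1 = -25960*1 = -25960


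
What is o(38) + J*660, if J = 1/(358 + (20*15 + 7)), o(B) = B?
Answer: 5186/133 ≈ 38.992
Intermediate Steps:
J = 1/665 (J = 1/(358 + (300 + 7)) = 1/(358 + 307) = 1/665 ≈ 0.0015038)
o(38) + J*660 = 38 + (1/665)*660 = 38 + 132/133 = 5186/133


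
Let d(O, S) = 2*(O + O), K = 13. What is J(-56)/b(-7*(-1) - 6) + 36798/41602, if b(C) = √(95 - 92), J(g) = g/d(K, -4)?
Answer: 18399/20801 - 14*√3/39 ≈ 0.26276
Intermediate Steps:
d(O, S) = 4*O (d(O, S) = 2*(2*O) = 4*O)
J(g) = g/52 (J(g) = g/((4*13)) = g/52)
b(C) = √3
J(-56)/b(-7*(-1) - 6) + 36798/41602 = ((1/52)*(-56))/(√3) + 36798/41602 = -14*√3/39 + 36798*(1/41602) = -14*√3/39 + 18399/20801 = 18399/20801 - 14*√3/39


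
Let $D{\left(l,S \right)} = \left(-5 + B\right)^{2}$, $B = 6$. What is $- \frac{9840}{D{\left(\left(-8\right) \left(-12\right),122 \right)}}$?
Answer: $-9840$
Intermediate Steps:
$D{\left(l,S \right)} = 1$ ($D{\left(l,S \right)} = \left(-5 + 6\right)^{2} = 1^{2} = 1$)
$- \frac{9840}{D{\left(\left(-8\right) \left(-12\right),122 \right)}} = - \frac{9840}{1} = \left(-9840\right) 1 = -9840$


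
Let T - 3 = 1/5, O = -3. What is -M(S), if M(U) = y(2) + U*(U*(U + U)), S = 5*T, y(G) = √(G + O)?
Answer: -8192 - I ≈ -8192.0 - 1.0*I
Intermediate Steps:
T = 16/5 (T = 3 + 1/5 = 3 + ⅕ = 16/5 ≈ 3.2000)
y(G) = √(-3 + G) (y(G) = √(G - 3) = √(-3 + G))
S = 16 (S = 5*(16/5) = 16)
M(U) = I + 2*U³ (M(U) = √(-3 + 2) + U*(U*(U + U)) = √(-1) + U*(U*(2*U)) = I + U*(2*U²) = I + 2*U³)
-M(S) = -(I + 2*16³) = -(I + 2*4096) = -(I + 8192) = -(8192 + I) = -8192 - I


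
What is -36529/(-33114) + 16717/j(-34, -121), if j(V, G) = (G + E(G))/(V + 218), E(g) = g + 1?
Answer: -101847476303/7980474 ≈ -12762.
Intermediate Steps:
E(g) = 1 + g
j(V, G) = (1 + 2*G)/(218 + V) (j(V, G) = (G + (1 + G))/(V + 218) = (1 + 2*G)/(218 + V))
-36529/(-33114) + 16717/j(-34, -121) = -36529/(-33114) + 16717/(((1 + 2*(-121))/(218 - 34))) = -36529*(-1/33114) + 16717/(((1 - 242)/184)) = 36529/33114 + 16717/(((1/184)*(-241))) = 36529/33114 + 16717/(-241/184) = 36529/33114 + 16717*(-184/241) = 36529/33114 - 3075928/241 = -101847476303/7980474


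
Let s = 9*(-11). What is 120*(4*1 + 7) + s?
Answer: 1221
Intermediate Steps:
s = -99
120*(4*1 + 7) + s = 120*(4*1 + 7) - 99 = 120*(4 + 7) - 99 = 120*11 - 99 = 1320 - 99 = 1221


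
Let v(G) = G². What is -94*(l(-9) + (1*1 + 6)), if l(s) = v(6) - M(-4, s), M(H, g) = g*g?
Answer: 3572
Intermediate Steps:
M(H, g) = g²
l(s) = 36 - s² (l(s) = 6² - s² = 36 - s²)
-94*(l(-9) + (1*1 + 6)) = -94*((36 - 1*(-9)²) + (1*1 + 6)) = -94*((36 - 1*81) + (1 + 6)) = -94*((36 - 81) + 7) = -94*(-45 + 7) = -94*(-38) = 3572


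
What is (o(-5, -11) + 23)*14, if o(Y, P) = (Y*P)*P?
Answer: -8148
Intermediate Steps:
o(Y, P) = Y*P² (o(Y, P) = (P*Y)*P = Y*P²)
(o(-5, -11) + 23)*14 = (-5*(-11)² + 23)*14 = (-5*121 + 23)*14 = (-605 + 23)*14 = -582*14 = -8148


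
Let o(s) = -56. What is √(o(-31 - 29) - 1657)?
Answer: I*√1713 ≈ 41.388*I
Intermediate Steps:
√(o(-31 - 29) - 1657) = √(-56 - 1657) = √(-1713) = I*√1713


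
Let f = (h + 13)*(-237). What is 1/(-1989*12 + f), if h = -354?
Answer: 1/56949 ≈ 1.7560e-5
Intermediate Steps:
f = 80817 (f = (-354 + 13)*(-237) = -341*(-237) = 80817)
1/(-1989*12 + f) = 1/(-1989*12 + 80817) = 1/(-23868 + 80817) = 1/56949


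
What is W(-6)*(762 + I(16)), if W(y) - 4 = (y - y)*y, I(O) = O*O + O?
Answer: 4136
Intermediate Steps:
I(O) = O + O**2 (I(O) = O**2 + O = O + O**2)
W(y) = 4 (W(y) = 4 + (y - y)*y = 4 + 0*y = 4 + 0 = 4)
W(-6)*(762 + I(16)) = 4*(762 + 16*(1 + 16)) = 4*(762 + 16*17) = 4*(762 + 272) = 4*1034 = 4136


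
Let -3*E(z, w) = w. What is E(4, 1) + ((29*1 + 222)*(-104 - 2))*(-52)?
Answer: 4150535/3 ≈ 1.3835e+6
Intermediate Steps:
E(z, w) = -w/3
E(4, 1) + ((29*1 + 222)*(-104 - 2))*(-52) = -⅓*1 + ((29*1 + 222)*(-104 - 2))*(-52) = -⅓ + ((29 + 222)*(-106))*(-52) = -⅓ + (251*(-106))*(-52) = -⅓ - 26606*(-52) = -⅓ + 1383512 = 4150535/3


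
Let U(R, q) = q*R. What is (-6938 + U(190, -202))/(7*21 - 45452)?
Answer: 3486/3485 ≈ 1.0003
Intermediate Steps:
U(R, q) = R*q
(-6938 + U(190, -202))/(7*21 - 45452) = (-6938 + 190*(-202))/(7*21 - 45452) = (-6938 - 38380)/(147 - 45452) = -45318/(-45305) = -45318*(-1/45305) = 3486/3485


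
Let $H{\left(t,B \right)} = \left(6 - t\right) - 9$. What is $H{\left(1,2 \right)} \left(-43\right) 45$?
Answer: $7740$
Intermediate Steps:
$H{\left(t,B \right)} = -3 - t$ ($H{\left(t,B \right)} = \left(6 - t\right) - 9 = -3 - t$)
$H{\left(1,2 \right)} \left(-43\right) 45 = \left(-3 - 1\right) \left(-43\right) 45 = \left(-4\right) \left(-43\right) 45 = 172 \cdot 45 = 7740$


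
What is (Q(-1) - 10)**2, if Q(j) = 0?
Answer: 100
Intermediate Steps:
(Q(-1) - 10)**2 = (0 - 10)**2 = (-10)**2 = 100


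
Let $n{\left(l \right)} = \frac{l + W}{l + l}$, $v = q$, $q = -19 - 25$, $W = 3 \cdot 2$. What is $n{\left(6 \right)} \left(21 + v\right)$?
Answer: $-23$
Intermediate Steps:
$W = 6$
$q = -44$
$v = -44$
$n{\left(l \right)} = \frac{6 + l}{2 l}$ ($n{\left(l \right)} = \frac{l + 6}{l + l} = \frac{6 + l}{2 l}$)
$n{\left(6 \right)} \left(21 + v\right) = \frac{6 + 6}{2 \cdot 6} \left(21 - 44\right) = \frac{1}{2} \cdot \frac{1}{6} \cdot 12 \left(-23\right) = 1 \left(-23\right) = -23$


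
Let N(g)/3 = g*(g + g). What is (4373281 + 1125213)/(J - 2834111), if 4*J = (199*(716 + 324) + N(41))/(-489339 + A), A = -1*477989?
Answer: -10637694408064/5483029959339 ≈ -1.9401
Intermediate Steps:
A = -477989
N(g) = 6*g² (N(g) = 3*(g*(g + g)) = 3*(g*(2*g)) = 3*(2*g²) = 6*g²)
J = -108523/1934656 (J = ((199*(716 + 324) + 6*41²)/(-489339 - 477989))/4 = ((199*1040 + 6*1681)/(-967328))/4 = ((206960 + 10086)*(-1/967328))/4 = (217046*(-1/967328))/4 = (¼)*(-108523/483664) = -108523/1934656 ≈ -0.056094)
(4373281 + 1125213)/(J - 2834111) = (4373281 + 1125213)/(-108523/1934656 - 2834111) = 5498494/(-5483029959339/1934656) = 5498494*(-1934656/5483029959339) = -10637694408064/5483029959339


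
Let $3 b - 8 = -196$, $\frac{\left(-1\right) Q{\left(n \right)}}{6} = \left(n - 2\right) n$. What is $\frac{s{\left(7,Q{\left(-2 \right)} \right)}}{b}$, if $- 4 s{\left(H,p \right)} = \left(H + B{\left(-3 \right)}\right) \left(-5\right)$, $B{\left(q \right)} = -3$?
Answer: $- \frac{15}{188} \approx -0.079787$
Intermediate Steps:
$Q{\left(n \right)} = - 6 n \left(-2 + n\right)$ ($Q{\left(n \right)} = - 6 \left(n - 2\right) n = - 6 \left(-2 + n\right) n = - 6 n \left(-2 + n\right)$)
$b = - \frac{188}{3}$ ($b = \frac{8}{3} + \frac{1}{3} \left(-196\right) = \frac{8}{3} - \frac{196}{3} = - \frac{188}{3} \approx -62.667$)
$s{\left(H,p \right)} = - \frac{15}{4} + \frac{5 H}{4}$ ($s{\left(H,p \right)} = - \frac{\left(H - 3\right) \left(-5\right)}{4} = - \frac{\left(-3 + H\right) \left(-5\right)}{4} = - \frac{15 - 5 H}{4} = - \frac{15}{4} + \frac{5 H}{4}$)
$\frac{s{\left(7,Q{\left(-2 \right)} \right)}}{b} = \frac{- \frac{15}{4} + \frac{5}{4} \cdot 7}{- \frac{188}{3}} = \left(- \frac{15}{4} + \frac{35}{4}\right) \left(- \frac{3}{188}\right) = 5 \left(- \frac{3}{188}\right) = - \frac{15}{188}$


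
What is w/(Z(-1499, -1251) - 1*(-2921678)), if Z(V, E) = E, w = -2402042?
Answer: -2402042/2920427 ≈ -0.82250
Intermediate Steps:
w/(Z(-1499, -1251) - 1*(-2921678)) = -2402042/(-1251 - 1*(-2921678)) = -2402042/(-1251 + 2921678) = -2402042/2920427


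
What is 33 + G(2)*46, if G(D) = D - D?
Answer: 33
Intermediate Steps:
G(D) = 0
33 + G(2)*46 = 33 + 0*46 = 33 + 0 = 33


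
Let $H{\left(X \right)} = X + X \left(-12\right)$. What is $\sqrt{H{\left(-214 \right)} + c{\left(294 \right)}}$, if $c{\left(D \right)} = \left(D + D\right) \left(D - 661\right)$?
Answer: $i \sqrt{213442} \approx 462.0 i$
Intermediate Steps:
$c{\left(D \right)} = 2 D \left(-661 + D\right)$
$H{\left(X \right)} = - 11 X$ ($H{\left(X \right)} = X - 12 X = - 11 X$)
$\sqrt{H{\left(-214 \right)} + c{\left(294 \right)}} = \sqrt{\left(-11\right) \left(-214\right) + 2 \cdot 294 \left(-661 + 294\right)} = \sqrt{2354 + 2 \cdot 294 \left(-367\right)} = \sqrt{2354 - 215796} = \sqrt{-213442} = i \sqrt{213442}$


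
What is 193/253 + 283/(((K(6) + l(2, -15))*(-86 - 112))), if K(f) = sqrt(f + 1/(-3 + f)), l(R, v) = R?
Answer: 10562/5313 - 283*sqrt(57)/1386 ≈ 0.44639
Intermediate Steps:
193/253 + 283/(((K(6) + l(2, -15))*(-86 - 112))) = 193/253 + 283/(((sqrt((1 + 6*(-3 + 6))/(-3 + 6)) + 2)*(-86 - 112))) = 193*(1/253) + 283/(((sqrt((1 + 6*3)/3) + 2)*(-198))) = 193/253 + 283/(((sqrt((1 + 18)/3) + 2)*(-198))) = 193/253 + 283/(((sqrt((1/3)*19) + 2)*(-198))) = 193/253 + 283/(((sqrt(19/3) + 2)*(-198))) = 193/253 + 283/(((sqrt(57)/3 + 2)*(-198))) = 193/253 + 283/(((2 + sqrt(57)/3)*(-198))) = 193/253 + 283/(-396 - 66*sqrt(57))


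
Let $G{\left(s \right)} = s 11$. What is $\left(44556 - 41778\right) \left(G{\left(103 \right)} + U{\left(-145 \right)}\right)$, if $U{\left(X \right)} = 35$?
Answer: $3244704$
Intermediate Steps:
$G{\left(s \right)} = 11 s$
$\left(44556 - 41778\right) \left(G{\left(103 \right)} + U{\left(-145 \right)}\right) = \left(44556 - 41778\right) \left(11 \cdot 103 + 35\right) = 2778 \left(1133 + 35\right) = 2778 \cdot 1168 = 3244704$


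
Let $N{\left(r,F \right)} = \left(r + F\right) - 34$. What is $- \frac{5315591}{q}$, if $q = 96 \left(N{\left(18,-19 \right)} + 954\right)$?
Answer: $- \frac{5315591}{88224} \approx -60.251$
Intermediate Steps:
$N{\left(r,F \right)} = -34 + F + r$ ($N{\left(r,F \right)} = \left(F + r\right) - 34 = -34 + F + r$)
$q = 88224$ ($q = 96 \left(\left(-34 - 19 + 18\right) + 954\right) = 96 \left(-35 + 954\right) = 96 \cdot 919 = 88224$)
$- \frac{5315591}{q} = - \frac{5315591}{88224}$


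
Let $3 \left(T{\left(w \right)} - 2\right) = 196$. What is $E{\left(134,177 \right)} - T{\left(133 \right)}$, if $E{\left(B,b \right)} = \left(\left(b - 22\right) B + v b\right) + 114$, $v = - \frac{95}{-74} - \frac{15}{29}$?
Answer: $\frac{134891195}{6438} \approx 20952.0$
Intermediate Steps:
$v = \frac{1645}{2146}$ ($v = \left(-95\right) \left(- \frac{1}{74}\right) - \frac{15}{29} = \frac{95}{74} - \frac{15}{29} = \frac{1645}{2146} \approx 0.76654$)
$E{\left(B,b \right)} = 114 + \frac{1645 b}{2146} + B \left(-22 + b\right)$ ($E{\left(B,b \right)} = \left(\left(b - 22\right) B + \frac{1645 b}{2146}\right) + 114 = \left(\left(-22 + b\right) B + \frac{1645 b}{2146}\right) + 114 = \left(B \left(-22 + b\right) + \frac{1645 b}{2146}\right) + 114 = \left(\frac{1645 b}{2146} + B \left(-22 + b\right)\right) + 114 = 114 + \frac{1645 b}{2146} + B \left(-22 + b\right)$)
$T{\left(w \right)} = \frac{202}{3}$ ($T{\left(w \right)} = 2 + \frac{1}{3} \cdot 196 = 2 + \frac{196}{3} = \frac{202}{3}$)
$E{\left(134,177 \right)} - T{\left(133 \right)} = \left(114 - 2948 + \frac{1645}{2146} \cdot 177 + 134 \cdot 177\right) - \frac{202}{3} = \left(114 - 2948 + \frac{291165}{2146} + 23718\right) - \frac{202}{3} = \frac{45108229}{2146} - \frac{202}{3} = \frac{134891195}{6438}$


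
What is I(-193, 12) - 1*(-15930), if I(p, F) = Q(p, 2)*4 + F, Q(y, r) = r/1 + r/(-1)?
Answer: 15942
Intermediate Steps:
Q(y, r) = 0 (Q(y, r) = r*1 + r*(-1) = r - r = 0)
I(p, F) = F (I(p, F) = 0*4 + F = 0 + F = F)
I(-193, 12) - 1*(-15930) = 12 - 1*(-15930) = 12 + 15930 = 15942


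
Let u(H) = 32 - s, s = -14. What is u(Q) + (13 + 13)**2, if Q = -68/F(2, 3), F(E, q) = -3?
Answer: 722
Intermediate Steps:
Q = 68/3 (Q = -68/(-3) = -68*(-1/3) = 68/3 ≈ 22.667)
u(H) = 46 (u(H) = 32 - 1*(-14) = 32 + 14 = 46)
u(Q) + (13 + 13)**2 = 46 + (13 + 13)**2 = 46 + 26**2 = 46 + 676 = 722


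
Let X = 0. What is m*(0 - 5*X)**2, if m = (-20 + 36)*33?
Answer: 0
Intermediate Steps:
m = 528 (m = 16*33 = 528)
m*(0 - 5*X)**2 = 528*(0 - 5*0)**2 = 528*(0 + 0)**2 = 528*0**2 = 528*0 = 0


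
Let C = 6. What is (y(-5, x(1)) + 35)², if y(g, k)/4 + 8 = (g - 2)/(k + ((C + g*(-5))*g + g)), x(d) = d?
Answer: 255025/25281 ≈ 10.088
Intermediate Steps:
y(g, k) = -32 + 4*(-2 + g)/(g + k + g*(6 - 5*g)) (y(g, k) = -32 + 4*((g - 2)/(k + ((6 + g*(-5))*g + g))) = -32 + 4*((-2 + g)/(k + ((6 - 5*g)*g + g))) = -32 + 4*((-2 + g)/(k + (g*(6 - 5*g) + g))) = -32 + 4*((-2 + g)/(k + (g + g*(6 - 5*g)))) = -32 + 4*((-2 + g)/(g + k + g*(6 - 5*g))) = -32 + 4*(-2 + g)/(g + k + g*(6 - 5*g)))
(y(-5, x(1)) + 35)² = (4*(-2 - 55*(-5) - 8*1 + 40*(-5)²)/(1 - 5*(-5)² + 7*(-5)) + 35)² = (4*(-2 + 275 - 8 + 40*25)/(1 - 5*25 - 35) + 35)² = (4*(-2 + 275 - 8 + 1000)/(1 - 125 - 35) + 35)² = (4*1265/(-159) + 35)² = (4*(-1/159)*1265 + 35)² = (-5060/159 + 35)² = (505/159)² = 255025/25281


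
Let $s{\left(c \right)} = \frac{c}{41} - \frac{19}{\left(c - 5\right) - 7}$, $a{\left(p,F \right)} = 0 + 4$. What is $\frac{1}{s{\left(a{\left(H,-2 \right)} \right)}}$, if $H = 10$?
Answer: $\frac{328}{811} \approx 0.40444$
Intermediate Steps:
$a{\left(p,F \right)} = 4$
$s{\left(c \right)} = - \frac{19}{-12 + c} + \frac{c}{41}$ ($s{\left(c \right)} = c \frac{1}{41} - \frac{19}{\left(-5 + c\right) - 7} = \frac{c}{41} - \frac{19}{-12 + c} = - \frac{19}{-12 + c} + \frac{c}{41}$)
$\frac{1}{s{\left(a{\left(H,-2 \right)} \right)}} = \frac{1}{\frac{1}{41} \frac{1}{-12 + 4} \left(-779 + 4^{2} - 48\right)} = \frac{1}{\frac{1}{41} \frac{1}{-8} \left(-779 + 16 - 48\right)} = \frac{1}{\frac{1}{41} \left(- \frac{1}{8}\right) \left(-811\right)} = \frac{1}{\frac{811}{328}} = \frac{328}{811}$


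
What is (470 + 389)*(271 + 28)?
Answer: 256841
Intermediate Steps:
(470 + 389)*(271 + 28) = 859*299 = 256841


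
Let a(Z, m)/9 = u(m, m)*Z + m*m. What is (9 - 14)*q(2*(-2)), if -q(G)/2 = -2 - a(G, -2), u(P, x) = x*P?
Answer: 1060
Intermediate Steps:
u(P, x) = P*x
a(Z, m) = 9*m² + 9*Z*m² (a(Z, m) = 9*((m*m)*Z + m*m) = 9*(m²*Z + m²) = 9*(Z*m² + m²) = 9*(m² + Z*m²) = 9*m² + 9*Z*m²)
q(G) = 76 + 72*G (q(G) = -2*(-2 - 9*(-2)²*(1 + G)) = -2*(-2 - 9*4*(1 + G)) = -2*(-2 - (36 + 36*G)) = -2*(-2 + (-36 - 36*G)) = -2*(-38 - 36*G) = 76 + 72*G)
(9 - 14)*q(2*(-2)) = (9 - 14)*(76 + 72*(2*(-2))) = -5*(76 + 72*(-4)) = -5*(76 - 288) = -5*(-212) = 1060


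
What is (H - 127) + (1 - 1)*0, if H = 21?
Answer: -106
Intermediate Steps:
(H - 127) + (1 - 1)*0 = (21 - 127) + (1 - 1)*0 = -106 + 0*0 = -106 + 0 = -106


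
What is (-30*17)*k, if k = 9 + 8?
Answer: -8670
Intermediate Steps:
k = 17
(-30*17)*k = -30*17*17 = -510*17 = -8670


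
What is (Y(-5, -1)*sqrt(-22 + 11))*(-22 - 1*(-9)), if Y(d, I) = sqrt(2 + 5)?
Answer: -13*I*sqrt(77) ≈ -114.07*I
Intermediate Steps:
Y(d, I) = sqrt(7)
(Y(-5, -1)*sqrt(-22 + 11))*(-22 - 1*(-9)) = (sqrt(7)*sqrt(-22 + 11))*(-22 - 1*(-9)) = (sqrt(7)*sqrt(-11))*(-22 + 9) = (sqrt(7)*(I*sqrt(11)))*(-13) = (I*sqrt(77))*(-13) = -13*I*sqrt(77)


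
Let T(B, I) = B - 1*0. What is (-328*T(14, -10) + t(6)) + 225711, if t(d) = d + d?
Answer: 221131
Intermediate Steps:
T(B, I) = B (T(B, I) = B + 0 = B)
t(d) = 2*d
(-328*T(14, -10) + t(6)) + 225711 = (-328*14 + 2*6) + 225711 = (-4592 + 12) + 225711 = -4580 + 225711 = 221131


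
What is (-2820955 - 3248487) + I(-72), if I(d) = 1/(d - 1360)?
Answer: -8691440945/1432 ≈ -6.0694e+6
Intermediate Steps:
I(d) = 1/(-1360 + d)
(-2820955 - 3248487) + I(-72) = (-2820955 - 3248487) + 1/(-1360 - 72) = -6069442 + 1/(-1432) = -6069442 - 1/1432 = -8691440945/1432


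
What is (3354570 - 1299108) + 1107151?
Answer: 3162613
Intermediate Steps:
(3354570 - 1299108) + 1107151 = 2055462 + 1107151 = 3162613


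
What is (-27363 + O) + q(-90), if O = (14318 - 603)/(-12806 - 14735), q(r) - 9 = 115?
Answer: -750203014/27541 ≈ -27240.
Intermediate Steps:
q(r) = 124 (q(r) = 9 + 115 = 124)
O = -13715/27541 (O = 13715/(-27541) = 13715*(-1/27541) = -13715/27541 ≈ -0.49798)
(-27363 + O) + q(-90) = (-27363 - 13715/27541) + 124 = -753618098/27541 + 124 = -750203014/27541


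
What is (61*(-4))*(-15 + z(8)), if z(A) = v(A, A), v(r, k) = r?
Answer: 1708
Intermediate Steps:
z(A) = A
(61*(-4))*(-15 + z(8)) = (61*(-4))*(-15 + 8) = -244*(-7) = 1708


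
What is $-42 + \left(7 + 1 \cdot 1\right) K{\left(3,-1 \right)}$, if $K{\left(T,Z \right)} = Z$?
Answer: $-50$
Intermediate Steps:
$-42 + \left(7 + 1 \cdot 1\right) K{\left(3,-1 \right)} = -42 + \left(7 + 1 \cdot 1\right) \left(-1\right) = -42 + \left(7 + 1\right) \left(-1\right) = -42 + 8 \left(-1\right) = -42 - 8 = -50$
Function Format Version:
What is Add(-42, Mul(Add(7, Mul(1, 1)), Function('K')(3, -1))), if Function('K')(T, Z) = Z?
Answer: -50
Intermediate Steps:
Add(-42, Mul(Add(7, Mul(1, 1)), Function('K')(3, -1))) = Add(-42, Mul(Add(7, Mul(1, 1)), -1)) = Add(-42, Mul(Add(7, 1), -1)) = Add(-42, Mul(8, -1)) = Add(-42, -8) = -50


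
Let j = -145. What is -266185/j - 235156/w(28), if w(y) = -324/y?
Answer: 52048865/2349 ≈ 22158.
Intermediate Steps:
-266185/j - 235156/w(28) = -266185/(-145) - 235156/((-324/28)) = -266185*(-1/145) - 235156/((-324*1/28)) = 53237/29 - 235156/(-81/7) = 53237/29 - 235156*(-7/81) = 53237/29 + 1646092/81 = 52048865/2349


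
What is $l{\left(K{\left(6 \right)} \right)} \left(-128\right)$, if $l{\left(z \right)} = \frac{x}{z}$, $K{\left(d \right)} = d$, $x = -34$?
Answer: $\frac{2176}{3} \approx 725.33$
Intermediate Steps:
$l{\left(z \right)} = - \frac{34}{z}$
$l{\left(K{\left(6 \right)} \right)} \left(-128\right) = - \frac{34}{6} \left(-128\right) = \left(-34\right) \frac{1}{6} \left(-128\right) = \left(- \frac{17}{3}\right) \left(-128\right) = \frac{2176}{3}$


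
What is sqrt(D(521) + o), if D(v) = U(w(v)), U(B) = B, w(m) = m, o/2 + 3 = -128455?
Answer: I*sqrt(256395) ≈ 506.35*I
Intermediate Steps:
o = -256916 (o = -6 + 2*(-128455) = -6 - 256910 = -256916)
D(v) = v
sqrt(D(521) + o) = sqrt(521 - 256916) = sqrt(-256395) = I*sqrt(256395)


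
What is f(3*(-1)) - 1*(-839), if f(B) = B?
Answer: 836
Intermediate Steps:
f(3*(-1)) - 1*(-839) = 3*(-1) - 1*(-839) = -3 + 839 = 836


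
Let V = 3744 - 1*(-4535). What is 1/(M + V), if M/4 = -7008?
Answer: -1/19753 ≈ -5.0625e-5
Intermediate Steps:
M = -28032 (M = 4*(-7008) = -28032)
V = 8279 (V = 3744 + 4535 = 8279)
1/(M + V) = 1/(-28032 + 8279) = 1/(-19753) = -1/19753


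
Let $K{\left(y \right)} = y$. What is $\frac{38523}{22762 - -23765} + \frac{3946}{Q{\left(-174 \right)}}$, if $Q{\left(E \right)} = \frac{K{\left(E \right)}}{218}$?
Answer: $- \frac{6669520859}{1349283} \approx -4943.0$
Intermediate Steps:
$Q{\left(E \right)} = \frac{E}{218}$
$\frac{38523}{22762 - -23765} + \frac{3946}{Q{\left(-174 \right)}} = \frac{38523}{22762 - -23765} + \frac{3946}{\frac{1}{218} \left(-174\right)} = \frac{38523}{22762 + 23765} + \frac{3946}{- \frac{87}{109}} = \frac{38523}{46527} + 3946 \left(- \frac{109}{87}\right) = 38523 \cdot \frac{1}{46527} - \frac{430114}{87} = \frac{12841}{15509} - \frac{430114}{87} = - \frac{6669520859}{1349283}$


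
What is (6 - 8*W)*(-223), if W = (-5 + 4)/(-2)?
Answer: -446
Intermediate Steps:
W = ½ (W = -1*(-½) = ½ ≈ 0.50000)
(6 - 8*W)*(-223) = (6 - 8*½)*(-223) = (6 - 4)*(-223) = 2*(-223) = -446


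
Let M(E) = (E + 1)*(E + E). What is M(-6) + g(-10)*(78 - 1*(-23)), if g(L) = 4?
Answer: 464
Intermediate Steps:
M(E) = 2*E*(1 + E) (M(E) = (1 + E)*(2*E) = 2*E*(1 + E))
M(-6) + g(-10)*(78 - 1*(-23)) = 2*(-6)*(1 - 6) + 4*(78 - 1*(-23)) = 2*(-6)*(-5) + 4*(78 + 23) = 60 + 4*101 = 60 + 404 = 464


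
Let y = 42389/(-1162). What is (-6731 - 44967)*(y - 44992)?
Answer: 1352499630957/581 ≈ 2.3279e+9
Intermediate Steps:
y = -42389/1162 (y = 42389*(-1/1162) = -42389/1162 ≈ -36.479)
(-6731 - 44967)*(y - 44992) = (-6731 - 44967)*(-42389/1162 - 44992) = -51698*(-52323093/1162) = 1352499630957/581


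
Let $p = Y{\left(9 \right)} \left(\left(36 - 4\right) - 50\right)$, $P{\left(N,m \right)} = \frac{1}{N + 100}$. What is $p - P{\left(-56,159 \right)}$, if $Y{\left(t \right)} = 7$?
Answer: $- \frac{5545}{44} \approx -126.02$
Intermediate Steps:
$P{\left(N,m \right)} = \frac{1}{100 + N}$
$p = -126$ ($p = 7 \left(\left(36 - 4\right) - 50\right) = 7 \left(32 - 50\right) = 7 \left(-18\right) = -126$)
$p - P{\left(-56,159 \right)} = -126 - \frac{1}{100 - 56} = -126 - \frac{1}{44} = - \frac{5545}{44}$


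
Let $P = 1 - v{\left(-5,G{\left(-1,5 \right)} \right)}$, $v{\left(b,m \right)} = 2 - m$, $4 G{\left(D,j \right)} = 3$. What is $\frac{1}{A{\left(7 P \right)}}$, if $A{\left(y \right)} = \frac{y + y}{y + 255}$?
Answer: $- \frac{1013}{14} \approx -72.357$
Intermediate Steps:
$G{\left(D,j \right)} = \frac{3}{4}$ ($G{\left(D,j \right)} = \frac{1}{4} \cdot 3 = \frac{3}{4}$)
$P = - \frac{1}{4}$ ($P = 1 - \left(2 - \frac{3}{4}\right) = 1 - \frac{5}{4} = - \frac{1}{4} \approx -0.25$)
$A{\left(y \right)} = \frac{2 y}{255 + y}$
$\frac{1}{A{\left(7 P \right)}} = \frac{1}{2 \cdot 7 \left(- \frac{1}{4}\right) \frac{1}{255 + 7 \left(- \frac{1}{4}\right)}} = \frac{1}{2 \left(- \frac{7}{4}\right) \frac{1}{255 - \frac{7}{4}}} = \frac{1}{2 \left(- \frac{7}{4}\right) \frac{1}{\frac{1013}{4}}} = \frac{1}{2 \left(- \frac{7}{4}\right) \frac{4}{1013}} = \frac{1}{- \frac{14}{1013}} = - \frac{1013}{14}$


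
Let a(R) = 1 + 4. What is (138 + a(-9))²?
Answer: 20449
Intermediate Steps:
a(R) = 5
(138 + a(-9))² = (138 + 5)² = 143² = 20449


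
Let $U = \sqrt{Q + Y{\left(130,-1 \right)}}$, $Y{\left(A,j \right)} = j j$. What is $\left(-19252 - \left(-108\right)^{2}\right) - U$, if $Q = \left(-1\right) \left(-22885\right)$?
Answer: $-30916 - \sqrt{22886} \approx -31067.0$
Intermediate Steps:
$Y{\left(A,j \right)} = j^{2}$
$Q = 22885$
$U = \sqrt{22886}$ ($U = \sqrt{22885 + \left(-1\right)^{2}} = \sqrt{22885 + 1} = \sqrt{22886} \approx 151.28$)
$\left(-19252 - \left(-108\right)^{2}\right) - U = \left(-19252 - \left(-108\right)^{2}\right) - \sqrt{22886} = \left(-19252 - 11664\right) - \sqrt{22886} = -30916 - \sqrt{22886}$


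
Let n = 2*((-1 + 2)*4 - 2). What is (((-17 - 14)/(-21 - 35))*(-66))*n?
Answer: -1023/7 ≈ -146.14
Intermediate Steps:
n = 4 (n = 2*(1*4 - 2) = 2*(4 - 2) = 2*2 = 4)
(((-17 - 14)/(-21 - 35))*(-66))*n = (((-17 - 14)/(-21 - 35))*(-66))*4 = (-31/(-56)*(-66))*4 = (-31*(-1/56)*(-66))*4 = ((31/56)*(-66))*4 = -1023/28*4 = -1023/7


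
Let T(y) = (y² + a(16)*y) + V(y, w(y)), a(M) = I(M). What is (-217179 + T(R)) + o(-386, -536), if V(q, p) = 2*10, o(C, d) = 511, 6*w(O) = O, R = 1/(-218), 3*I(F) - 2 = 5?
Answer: -30887940179/142572 ≈ -2.1665e+5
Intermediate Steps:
I(F) = 7/3 (I(F) = ⅔ + (⅓)*5 = ⅔ + 5/3 = 7/3)
R = -1/218 ≈ -0.0045872
w(O) = O/6
a(M) = 7/3
V(q, p) = 20
T(y) = 20 + y² + 7*y/3 (T(y) = (y² + 7*y/3) + 20 = 20 + y² + 7*y/3)
(-217179 + T(R)) + o(-386, -536) = (-217179 + (20 + (-1/218)² + (7/3)*(-1/218))) + 511 = (-217179 + (20 + 1/47524 - 7/654)) + 511 = (-217179 + 2849917/142572) + 511 = -30960794471/142572 + 511 = -30887940179/142572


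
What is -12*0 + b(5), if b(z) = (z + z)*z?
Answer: 50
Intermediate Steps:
b(z) = 2*z**2 (b(z) = (2*z)*z = 2*z**2)
-12*0 + b(5) = -12*0 + 2*5**2 = 0 + 2*25 = 0 + 50 = 50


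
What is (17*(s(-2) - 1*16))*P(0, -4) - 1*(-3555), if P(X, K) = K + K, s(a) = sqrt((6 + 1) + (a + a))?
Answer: 5731 - 136*sqrt(3) ≈ 5495.4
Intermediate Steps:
s(a) = sqrt(7 + 2*a)
P(X, K) = 2*K
(17*(s(-2) - 1*16))*P(0, -4) - 1*(-3555) = (17*(sqrt(7 + 2*(-2)) - 1*16))*(2*(-4)) - 1*(-3555) = (17*(sqrt(7 - 4) - 16))*(-8) + 3555 = (17*(sqrt(3) - 16))*(-8) + 3555 = (17*(-16 + sqrt(3)))*(-8) + 3555 = (-272 + 17*sqrt(3))*(-8) + 3555 = (2176 - 136*sqrt(3)) + 3555 = 5731 - 136*sqrt(3)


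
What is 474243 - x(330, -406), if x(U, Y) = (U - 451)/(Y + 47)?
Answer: 170253116/359 ≈ 4.7424e+5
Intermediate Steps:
x(U, Y) = (-451 + U)/(47 + Y)
474243 - x(330, -406) = 474243 - (-451 + 330)/(47 - 406) = 474243 - (-121)/(-359) = 474243 - (-1)*(-121)/359 = 474243 - 1*121/359 = 474243 - 121/359 = 170253116/359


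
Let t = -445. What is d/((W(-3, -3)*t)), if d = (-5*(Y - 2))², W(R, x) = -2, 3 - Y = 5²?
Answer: 1440/89 ≈ 16.180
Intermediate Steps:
Y = -22 (Y = 3 - 1*5² = 3 - 1*25 = 3 - 25 = -22)
d = 14400 (d = (-5*(-22 - 2))² = (-5*(-24))² = 120² = 14400)
d/((W(-3, -3)*t)) = 14400/((-2*(-445))) = 14400/890 = 14400*(1/890) = 1440/89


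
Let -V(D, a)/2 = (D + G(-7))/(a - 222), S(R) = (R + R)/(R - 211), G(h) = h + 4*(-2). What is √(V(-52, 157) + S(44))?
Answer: 3*I*√33889310/10855 ≈ 1.6089*I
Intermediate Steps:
G(h) = -8 + h (G(h) = h - 8 = -8 + h)
S(R) = 2*R/(-211 + R) (S(R) = (2*R)/(-211 + R) = 2*R/(-211 + R))
V(D, a) = -2*(-15 + D)/(-222 + a) (V(D, a) = -2*(D + (-8 - 7))/(a - 222) = -2*(D - 15)/(-222 + a) = -2*(-15 + D)/(-222 + a))
√(V(-52, 157) + S(44)) = √(2*(15 - 1*(-52))/(-222 + 157) + 2*44/(-211 + 44)) = √(2*(15 + 52)/(-65) + 2*44/(-167)) = √(2*(-1/65)*67 + 2*44*(-1/167)) = √(-134/65 - 88/167) = √(-28098/10855) = 3*I*√33889310/10855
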